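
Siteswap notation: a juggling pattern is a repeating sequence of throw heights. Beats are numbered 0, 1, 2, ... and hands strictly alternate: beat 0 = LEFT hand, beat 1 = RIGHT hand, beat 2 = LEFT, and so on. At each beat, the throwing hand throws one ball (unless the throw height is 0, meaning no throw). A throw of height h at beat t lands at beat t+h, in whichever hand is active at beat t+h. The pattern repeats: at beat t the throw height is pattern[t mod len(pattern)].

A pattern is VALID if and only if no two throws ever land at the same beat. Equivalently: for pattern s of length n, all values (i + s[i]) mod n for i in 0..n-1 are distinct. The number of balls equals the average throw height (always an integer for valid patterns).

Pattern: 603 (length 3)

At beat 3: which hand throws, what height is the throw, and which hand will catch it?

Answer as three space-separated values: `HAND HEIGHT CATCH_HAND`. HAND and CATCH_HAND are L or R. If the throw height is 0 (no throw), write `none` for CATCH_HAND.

Answer: R 6 R

Derivation:
Beat 3: 3 mod 2 = 1, so hand = R
Throw height = pattern[3 mod 3] = pattern[0] = 6
Lands at beat 3+6=9, 9 mod 2 = 1, so catch hand = R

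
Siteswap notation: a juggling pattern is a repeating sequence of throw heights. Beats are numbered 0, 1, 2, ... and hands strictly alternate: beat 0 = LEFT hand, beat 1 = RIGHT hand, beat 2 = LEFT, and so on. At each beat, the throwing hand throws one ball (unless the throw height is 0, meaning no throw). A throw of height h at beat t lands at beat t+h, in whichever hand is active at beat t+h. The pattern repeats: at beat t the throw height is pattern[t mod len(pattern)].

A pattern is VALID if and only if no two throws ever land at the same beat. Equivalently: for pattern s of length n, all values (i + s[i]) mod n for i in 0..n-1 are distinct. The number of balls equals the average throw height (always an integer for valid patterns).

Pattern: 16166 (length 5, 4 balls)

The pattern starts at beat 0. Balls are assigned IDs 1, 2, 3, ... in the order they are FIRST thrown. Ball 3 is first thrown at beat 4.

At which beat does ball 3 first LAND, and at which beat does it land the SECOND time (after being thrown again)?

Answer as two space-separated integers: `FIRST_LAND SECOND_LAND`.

Beat 0 (L): throw ball1 h=1 -> lands@1:R; in-air after throw: [b1@1:R]
Beat 1 (R): throw ball1 h=6 -> lands@7:R; in-air after throw: [b1@7:R]
Beat 2 (L): throw ball2 h=1 -> lands@3:R; in-air after throw: [b2@3:R b1@7:R]
Beat 3 (R): throw ball2 h=6 -> lands@9:R; in-air after throw: [b1@7:R b2@9:R]
Beat 4 (L): throw ball3 h=6 -> lands@10:L; in-air after throw: [b1@7:R b2@9:R b3@10:L]
Beat 5 (R): throw ball4 h=1 -> lands@6:L; in-air after throw: [b4@6:L b1@7:R b2@9:R b3@10:L]
Beat 6 (L): throw ball4 h=6 -> lands@12:L; in-air after throw: [b1@7:R b2@9:R b3@10:L b4@12:L]
Beat 7 (R): throw ball1 h=1 -> lands@8:L; in-air after throw: [b1@8:L b2@9:R b3@10:L b4@12:L]
Beat 8 (L): throw ball1 h=6 -> lands@14:L; in-air after throw: [b2@9:R b3@10:L b4@12:L b1@14:L]
Beat 9 (R): throw ball2 h=6 -> lands@15:R; in-air after throw: [b3@10:L b4@12:L b1@14:L b2@15:R]
Beat 10 (L): throw ball3 h=1 -> lands@11:R; in-air after throw: [b3@11:R b4@12:L b1@14:L b2@15:R]
Beat 11 (R): throw ball3 h=6 -> lands@17:R; in-air after throw: [b4@12:L b1@14:L b2@15:R b3@17:R]
Ball 3: thrown@4 h=6 -> first land @10; rethrown@10 h=1 -> second land @11

Answer: 10 11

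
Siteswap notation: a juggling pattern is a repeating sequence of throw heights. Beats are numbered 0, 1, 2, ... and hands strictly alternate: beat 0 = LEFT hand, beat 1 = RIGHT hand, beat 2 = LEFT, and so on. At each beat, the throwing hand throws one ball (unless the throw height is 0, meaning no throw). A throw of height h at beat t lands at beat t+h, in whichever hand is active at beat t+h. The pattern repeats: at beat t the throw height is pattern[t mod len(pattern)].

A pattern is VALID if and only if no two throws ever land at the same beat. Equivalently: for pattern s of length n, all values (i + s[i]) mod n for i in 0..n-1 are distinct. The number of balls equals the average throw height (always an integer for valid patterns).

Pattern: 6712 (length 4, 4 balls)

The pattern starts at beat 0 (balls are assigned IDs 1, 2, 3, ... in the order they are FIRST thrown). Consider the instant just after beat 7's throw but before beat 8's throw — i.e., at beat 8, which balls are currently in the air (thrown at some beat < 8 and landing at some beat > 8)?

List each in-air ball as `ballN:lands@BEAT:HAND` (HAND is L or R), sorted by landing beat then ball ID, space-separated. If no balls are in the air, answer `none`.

Beat 0 (L): throw ball1 h=6 -> lands@6:L; in-air after throw: [b1@6:L]
Beat 1 (R): throw ball2 h=7 -> lands@8:L; in-air after throw: [b1@6:L b2@8:L]
Beat 2 (L): throw ball3 h=1 -> lands@3:R; in-air after throw: [b3@3:R b1@6:L b2@8:L]
Beat 3 (R): throw ball3 h=2 -> lands@5:R; in-air after throw: [b3@5:R b1@6:L b2@8:L]
Beat 4 (L): throw ball4 h=6 -> lands@10:L; in-air after throw: [b3@5:R b1@6:L b2@8:L b4@10:L]
Beat 5 (R): throw ball3 h=7 -> lands@12:L; in-air after throw: [b1@6:L b2@8:L b4@10:L b3@12:L]
Beat 6 (L): throw ball1 h=1 -> lands@7:R; in-air after throw: [b1@7:R b2@8:L b4@10:L b3@12:L]
Beat 7 (R): throw ball1 h=2 -> lands@9:R; in-air after throw: [b2@8:L b1@9:R b4@10:L b3@12:L]
Beat 8 (L): throw ball2 h=6 -> lands@14:L; in-air after throw: [b1@9:R b4@10:L b3@12:L b2@14:L]

Answer: ball1:lands@9:R ball4:lands@10:L ball3:lands@12:L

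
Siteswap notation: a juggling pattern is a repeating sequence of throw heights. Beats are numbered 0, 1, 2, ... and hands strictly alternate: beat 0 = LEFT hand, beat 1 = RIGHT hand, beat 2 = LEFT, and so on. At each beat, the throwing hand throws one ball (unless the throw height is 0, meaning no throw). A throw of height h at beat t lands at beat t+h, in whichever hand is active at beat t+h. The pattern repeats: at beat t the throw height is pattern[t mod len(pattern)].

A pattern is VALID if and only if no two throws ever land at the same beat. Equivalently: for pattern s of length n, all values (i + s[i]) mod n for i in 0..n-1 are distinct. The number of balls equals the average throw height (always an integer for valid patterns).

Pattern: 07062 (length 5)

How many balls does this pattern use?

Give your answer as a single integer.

Answer: 3

Derivation:
Pattern = [0, 7, 0, 6, 2], length n = 5
  position 0: throw height = 0, running sum = 0
  position 1: throw height = 7, running sum = 7
  position 2: throw height = 0, running sum = 7
  position 3: throw height = 6, running sum = 13
  position 4: throw height = 2, running sum = 15
Total sum = 15; balls = sum / n = 15 / 5 = 3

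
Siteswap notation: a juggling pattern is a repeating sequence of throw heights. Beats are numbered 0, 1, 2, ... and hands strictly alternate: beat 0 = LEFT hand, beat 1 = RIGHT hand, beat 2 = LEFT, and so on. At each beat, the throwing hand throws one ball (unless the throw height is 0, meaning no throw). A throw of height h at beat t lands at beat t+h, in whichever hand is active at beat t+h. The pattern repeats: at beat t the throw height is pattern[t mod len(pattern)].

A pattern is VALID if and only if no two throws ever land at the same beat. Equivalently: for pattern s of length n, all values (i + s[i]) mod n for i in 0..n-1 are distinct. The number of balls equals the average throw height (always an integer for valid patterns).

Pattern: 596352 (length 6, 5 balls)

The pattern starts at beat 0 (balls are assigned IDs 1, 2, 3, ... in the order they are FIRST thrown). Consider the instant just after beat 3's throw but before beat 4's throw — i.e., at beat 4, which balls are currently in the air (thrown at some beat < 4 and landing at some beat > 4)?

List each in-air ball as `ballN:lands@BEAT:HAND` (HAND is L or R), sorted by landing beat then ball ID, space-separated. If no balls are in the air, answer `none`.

Beat 0 (L): throw ball1 h=5 -> lands@5:R; in-air after throw: [b1@5:R]
Beat 1 (R): throw ball2 h=9 -> lands@10:L; in-air after throw: [b1@5:R b2@10:L]
Beat 2 (L): throw ball3 h=6 -> lands@8:L; in-air after throw: [b1@5:R b3@8:L b2@10:L]
Beat 3 (R): throw ball4 h=3 -> lands@6:L; in-air after throw: [b1@5:R b4@6:L b3@8:L b2@10:L]
Beat 4 (L): throw ball5 h=5 -> lands@9:R; in-air after throw: [b1@5:R b4@6:L b3@8:L b5@9:R b2@10:L]

Answer: ball1:lands@5:R ball4:lands@6:L ball3:lands@8:L ball2:lands@10:L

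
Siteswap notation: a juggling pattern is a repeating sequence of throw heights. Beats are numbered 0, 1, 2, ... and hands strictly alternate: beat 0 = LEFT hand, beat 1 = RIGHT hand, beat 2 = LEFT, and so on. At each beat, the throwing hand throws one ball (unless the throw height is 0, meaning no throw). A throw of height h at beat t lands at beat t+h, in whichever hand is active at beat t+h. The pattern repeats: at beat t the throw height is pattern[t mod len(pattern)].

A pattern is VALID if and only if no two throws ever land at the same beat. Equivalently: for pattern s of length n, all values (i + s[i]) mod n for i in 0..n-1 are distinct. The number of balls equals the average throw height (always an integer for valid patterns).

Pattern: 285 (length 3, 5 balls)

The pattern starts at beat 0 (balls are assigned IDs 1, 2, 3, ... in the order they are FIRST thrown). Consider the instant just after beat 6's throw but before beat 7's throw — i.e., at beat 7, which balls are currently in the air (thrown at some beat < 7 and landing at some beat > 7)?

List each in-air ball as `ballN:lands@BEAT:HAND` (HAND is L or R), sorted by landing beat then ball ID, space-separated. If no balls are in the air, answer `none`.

Beat 0 (L): throw ball1 h=2 -> lands@2:L; in-air after throw: [b1@2:L]
Beat 1 (R): throw ball2 h=8 -> lands@9:R; in-air after throw: [b1@2:L b2@9:R]
Beat 2 (L): throw ball1 h=5 -> lands@7:R; in-air after throw: [b1@7:R b2@9:R]
Beat 3 (R): throw ball3 h=2 -> lands@5:R; in-air after throw: [b3@5:R b1@7:R b2@9:R]
Beat 4 (L): throw ball4 h=8 -> lands@12:L; in-air after throw: [b3@5:R b1@7:R b2@9:R b4@12:L]
Beat 5 (R): throw ball3 h=5 -> lands@10:L; in-air after throw: [b1@7:R b2@9:R b3@10:L b4@12:L]
Beat 6 (L): throw ball5 h=2 -> lands@8:L; in-air after throw: [b1@7:R b5@8:L b2@9:R b3@10:L b4@12:L]
Beat 7 (R): throw ball1 h=8 -> lands@15:R; in-air after throw: [b5@8:L b2@9:R b3@10:L b4@12:L b1@15:R]

Answer: ball5:lands@8:L ball2:lands@9:R ball3:lands@10:L ball4:lands@12:L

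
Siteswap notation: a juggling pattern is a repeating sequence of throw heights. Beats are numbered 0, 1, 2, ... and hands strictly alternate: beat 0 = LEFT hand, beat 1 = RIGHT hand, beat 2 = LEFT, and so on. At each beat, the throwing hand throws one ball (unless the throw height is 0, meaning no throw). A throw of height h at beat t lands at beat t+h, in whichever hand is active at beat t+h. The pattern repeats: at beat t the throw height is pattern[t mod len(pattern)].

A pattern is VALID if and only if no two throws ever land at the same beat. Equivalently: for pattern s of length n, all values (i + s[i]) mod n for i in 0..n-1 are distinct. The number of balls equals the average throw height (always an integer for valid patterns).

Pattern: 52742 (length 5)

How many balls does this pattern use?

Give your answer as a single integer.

Answer: 4

Derivation:
Pattern = [5, 2, 7, 4, 2], length n = 5
  position 0: throw height = 5, running sum = 5
  position 1: throw height = 2, running sum = 7
  position 2: throw height = 7, running sum = 14
  position 3: throw height = 4, running sum = 18
  position 4: throw height = 2, running sum = 20
Total sum = 20; balls = sum / n = 20 / 5 = 4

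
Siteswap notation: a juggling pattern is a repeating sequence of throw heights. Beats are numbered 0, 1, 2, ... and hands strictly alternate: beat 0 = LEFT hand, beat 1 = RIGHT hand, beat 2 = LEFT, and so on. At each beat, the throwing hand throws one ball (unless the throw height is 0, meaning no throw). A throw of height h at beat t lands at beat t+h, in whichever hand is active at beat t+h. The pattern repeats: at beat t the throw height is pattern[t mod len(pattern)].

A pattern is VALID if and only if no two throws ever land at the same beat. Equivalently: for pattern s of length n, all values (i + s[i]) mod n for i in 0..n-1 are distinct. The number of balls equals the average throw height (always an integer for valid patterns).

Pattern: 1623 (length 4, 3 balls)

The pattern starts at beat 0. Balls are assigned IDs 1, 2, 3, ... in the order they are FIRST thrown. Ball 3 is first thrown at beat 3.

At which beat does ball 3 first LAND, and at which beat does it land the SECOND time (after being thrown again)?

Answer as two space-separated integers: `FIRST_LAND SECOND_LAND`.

Beat 0 (L): throw ball1 h=1 -> lands@1:R; in-air after throw: [b1@1:R]
Beat 1 (R): throw ball1 h=6 -> lands@7:R; in-air after throw: [b1@7:R]
Beat 2 (L): throw ball2 h=2 -> lands@4:L; in-air after throw: [b2@4:L b1@7:R]
Beat 3 (R): throw ball3 h=3 -> lands@6:L; in-air after throw: [b2@4:L b3@6:L b1@7:R]
Beat 4 (L): throw ball2 h=1 -> lands@5:R; in-air after throw: [b2@5:R b3@6:L b1@7:R]
Beat 5 (R): throw ball2 h=6 -> lands@11:R; in-air after throw: [b3@6:L b1@7:R b2@11:R]
Beat 6 (L): throw ball3 h=2 -> lands@8:L; in-air after throw: [b1@7:R b3@8:L b2@11:R]
Beat 7 (R): throw ball1 h=3 -> lands@10:L; in-air after throw: [b3@8:L b1@10:L b2@11:R]
Beat 8 (L): throw ball3 h=1 -> lands@9:R; in-air after throw: [b3@9:R b1@10:L b2@11:R]
Ball 3: thrown@3 h=3 -> first land @6; rethrown@6 h=2 -> second land @8

Answer: 6 8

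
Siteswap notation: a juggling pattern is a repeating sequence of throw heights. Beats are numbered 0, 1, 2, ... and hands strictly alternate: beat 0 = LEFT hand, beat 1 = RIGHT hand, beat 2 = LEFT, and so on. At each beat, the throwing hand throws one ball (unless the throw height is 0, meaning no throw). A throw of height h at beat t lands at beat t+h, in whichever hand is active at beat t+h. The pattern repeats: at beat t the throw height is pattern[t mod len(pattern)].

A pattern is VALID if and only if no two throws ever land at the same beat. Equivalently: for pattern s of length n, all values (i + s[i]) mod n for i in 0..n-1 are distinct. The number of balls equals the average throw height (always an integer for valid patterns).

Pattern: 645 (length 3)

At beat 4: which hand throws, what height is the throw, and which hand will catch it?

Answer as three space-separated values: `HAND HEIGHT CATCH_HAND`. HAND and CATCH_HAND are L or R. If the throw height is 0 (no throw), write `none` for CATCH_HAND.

Answer: L 4 L

Derivation:
Beat 4: 4 mod 2 = 0, so hand = L
Throw height = pattern[4 mod 3] = pattern[1] = 4
Lands at beat 4+4=8, 8 mod 2 = 0, so catch hand = L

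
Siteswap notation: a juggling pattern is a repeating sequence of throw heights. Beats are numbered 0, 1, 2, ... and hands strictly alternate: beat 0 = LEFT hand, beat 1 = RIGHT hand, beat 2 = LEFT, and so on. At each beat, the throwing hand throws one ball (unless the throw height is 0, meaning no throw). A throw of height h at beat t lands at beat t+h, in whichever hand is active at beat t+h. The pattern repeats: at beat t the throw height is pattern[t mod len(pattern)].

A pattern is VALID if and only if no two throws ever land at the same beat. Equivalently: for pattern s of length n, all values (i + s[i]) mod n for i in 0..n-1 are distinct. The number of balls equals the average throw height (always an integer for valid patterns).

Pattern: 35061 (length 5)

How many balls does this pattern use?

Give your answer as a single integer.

Answer: 3

Derivation:
Pattern = [3, 5, 0, 6, 1], length n = 5
  position 0: throw height = 3, running sum = 3
  position 1: throw height = 5, running sum = 8
  position 2: throw height = 0, running sum = 8
  position 3: throw height = 6, running sum = 14
  position 4: throw height = 1, running sum = 15
Total sum = 15; balls = sum / n = 15 / 5 = 3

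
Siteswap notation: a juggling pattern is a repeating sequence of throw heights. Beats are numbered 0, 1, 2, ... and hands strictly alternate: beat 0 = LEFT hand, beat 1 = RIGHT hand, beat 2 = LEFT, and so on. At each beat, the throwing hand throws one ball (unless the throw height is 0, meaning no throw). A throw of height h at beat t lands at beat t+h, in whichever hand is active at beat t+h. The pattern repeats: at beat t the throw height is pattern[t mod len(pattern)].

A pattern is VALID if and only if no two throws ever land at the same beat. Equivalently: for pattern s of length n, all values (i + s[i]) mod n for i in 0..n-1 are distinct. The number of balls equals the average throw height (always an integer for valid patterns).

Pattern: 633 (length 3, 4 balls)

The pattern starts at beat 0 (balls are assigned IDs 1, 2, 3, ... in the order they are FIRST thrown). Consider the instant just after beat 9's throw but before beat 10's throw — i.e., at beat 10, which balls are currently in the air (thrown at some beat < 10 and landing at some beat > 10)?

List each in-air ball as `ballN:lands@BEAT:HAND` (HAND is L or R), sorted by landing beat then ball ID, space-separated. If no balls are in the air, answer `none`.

Beat 0 (L): throw ball1 h=6 -> lands@6:L; in-air after throw: [b1@6:L]
Beat 1 (R): throw ball2 h=3 -> lands@4:L; in-air after throw: [b2@4:L b1@6:L]
Beat 2 (L): throw ball3 h=3 -> lands@5:R; in-air after throw: [b2@4:L b3@5:R b1@6:L]
Beat 3 (R): throw ball4 h=6 -> lands@9:R; in-air after throw: [b2@4:L b3@5:R b1@6:L b4@9:R]
Beat 4 (L): throw ball2 h=3 -> lands@7:R; in-air after throw: [b3@5:R b1@6:L b2@7:R b4@9:R]
Beat 5 (R): throw ball3 h=3 -> lands@8:L; in-air after throw: [b1@6:L b2@7:R b3@8:L b4@9:R]
Beat 6 (L): throw ball1 h=6 -> lands@12:L; in-air after throw: [b2@7:R b3@8:L b4@9:R b1@12:L]
Beat 7 (R): throw ball2 h=3 -> lands@10:L; in-air after throw: [b3@8:L b4@9:R b2@10:L b1@12:L]
Beat 8 (L): throw ball3 h=3 -> lands@11:R; in-air after throw: [b4@9:R b2@10:L b3@11:R b1@12:L]
Beat 9 (R): throw ball4 h=6 -> lands@15:R; in-air after throw: [b2@10:L b3@11:R b1@12:L b4@15:R]
Beat 10 (L): throw ball2 h=3 -> lands@13:R; in-air after throw: [b3@11:R b1@12:L b2@13:R b4@15:R]

Answer: ball3:lands@11:R ball1:lands@12:L ball4:lands@15:R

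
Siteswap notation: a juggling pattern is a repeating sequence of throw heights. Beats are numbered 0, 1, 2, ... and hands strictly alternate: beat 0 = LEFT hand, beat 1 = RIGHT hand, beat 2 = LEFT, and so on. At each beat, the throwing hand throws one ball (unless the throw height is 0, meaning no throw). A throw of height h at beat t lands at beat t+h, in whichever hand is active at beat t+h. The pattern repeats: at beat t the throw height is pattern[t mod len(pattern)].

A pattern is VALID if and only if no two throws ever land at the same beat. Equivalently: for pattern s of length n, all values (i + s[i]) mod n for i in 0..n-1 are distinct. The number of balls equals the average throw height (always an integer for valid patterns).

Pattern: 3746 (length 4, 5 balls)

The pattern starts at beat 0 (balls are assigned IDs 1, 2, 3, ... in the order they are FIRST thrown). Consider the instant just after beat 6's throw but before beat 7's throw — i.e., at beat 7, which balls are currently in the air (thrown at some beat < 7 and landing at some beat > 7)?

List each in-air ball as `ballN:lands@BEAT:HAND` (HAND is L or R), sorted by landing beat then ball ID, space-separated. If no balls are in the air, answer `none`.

Answer: ball2:lands@8:L ball1:lands@9:R ball3:lands@10:L ball5:lands@12:L

Derivation:
Beat 0 (L): throw ball1 h=3 -> lands@3:R; in-air after throw: [b1@3:R]
Beat 1 (R): throw ball2 h=7 -> lands@8:L; in-air after throw: [b1@3:R b2@8:L]
Beat 2 (L): throw ball3 h=4 -> lands@6:L; in-air after throw: [b1@3:R b3@6:L b2@8:L]
Beat 3 (R): throw ball1 h=6 -> lands@9:R; in-air after throw: [b3@6:L b2@8:L b1@9:R]
Beat 4 (L): throw ball4 h=3 -> lands@7:R; in-air after throw: [b3@6:L b4@7:R b2@8:L b1@9:R]
Beat 5 (R): throw ball5 h=7 -> lands@12:L; in-air after throw: [b3@6:L b4@7:R b2@8:L b1@9:R b5@12:L]
Beat 6 (L): throw ball3 h=4 -> lands@10:L; in-air after throw: [b4@7:R b2@8:L b1@9:R b3@10:L b5@12:L]
Beat 7 (R): throw ball4 h=6 -> lands@13:R; in-air after throw: [b2@8:L b1@9:R b3@10:L b5@12:L b4@13:R]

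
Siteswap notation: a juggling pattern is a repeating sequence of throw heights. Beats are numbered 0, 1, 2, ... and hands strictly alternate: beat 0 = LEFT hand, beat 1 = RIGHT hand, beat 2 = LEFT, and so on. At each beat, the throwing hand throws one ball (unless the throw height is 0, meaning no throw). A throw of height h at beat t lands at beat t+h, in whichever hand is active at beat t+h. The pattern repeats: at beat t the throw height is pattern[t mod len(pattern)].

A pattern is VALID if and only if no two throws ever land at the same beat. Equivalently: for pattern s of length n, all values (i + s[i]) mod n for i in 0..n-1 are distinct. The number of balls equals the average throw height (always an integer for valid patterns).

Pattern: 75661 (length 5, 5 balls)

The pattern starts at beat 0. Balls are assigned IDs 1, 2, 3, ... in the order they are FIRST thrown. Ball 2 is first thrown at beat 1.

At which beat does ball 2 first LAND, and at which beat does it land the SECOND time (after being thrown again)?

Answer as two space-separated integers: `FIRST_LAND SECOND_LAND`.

Answer: 6 11

Derivation:
Beat 0 (L): throw ball1 h=7 -> lands@7:R; in-air after throw: [b1@7:R]
Beat 1 (R): throw ball2 h=5 -> lands@6:L; in-air after throw: [b2@6:L b1@7:R]
Beat 2 (L): throw ball3 h=6 -> lands@8:L; in-air after throw: [b2@6:L b1@7:R b3@8:L]
Beat 3 (R): throw ball4 h=6 -> lands@9:R; in-air after throw: [b2@6:L b1@7:R b3@8:L b4@9:R]
Beat 4 (L): throw ball5 h=1 -> lands@5:R; in-air after throw: [b5@5:R b2@6:L b1@7:R b3@8:L b4@9:R]
Beat 5 (R): throw ball5 h=7 -> lands@12:L; in-air after throw: [b2@6:L b1@7:R b3@8:L b4@9:R b5@12:L]
Beat 6 (L): throw ball2 h=5 -> lands@11:R; in-air after throw: [b1@7:R b3@8:L b4@9:R b2@11:R b5@12:L]
Beat 7 (R): throw ball1 h=6 -> lands@13:R; in-air after throw: [b3@8:L b4@9:R b2@11:R b5@12:L b1@13:R]
Beat 8 (L): throw ball3 h=6 -> lands@14:L; in-air after throw: [b4@9:R b2@11:R b5@12:L b1@13:R b3@14:L]
Beat 9 (R): throw ball4 h=1 -> lands@10:L; in-air after throw: [b4@10:L b2@11:R b5@12:L b1@13:R b3@14:L]
Beat 10 (L): throw ball4 h=7 -> lands@17:R; in-air after throw: [b2@11:R b5@12:L b1@13:R b3@14:L b4@17:R]
Beat 11 (R): throw ball2 h=5 -> lands@16:L; in-air after throw: [b5@12:L b1@13:R b3@14:L b2@16:L b4@17:R]
Ball 2: thrown@1 h=5 -> first land @6; rethrown@6 h=5 -> second land @11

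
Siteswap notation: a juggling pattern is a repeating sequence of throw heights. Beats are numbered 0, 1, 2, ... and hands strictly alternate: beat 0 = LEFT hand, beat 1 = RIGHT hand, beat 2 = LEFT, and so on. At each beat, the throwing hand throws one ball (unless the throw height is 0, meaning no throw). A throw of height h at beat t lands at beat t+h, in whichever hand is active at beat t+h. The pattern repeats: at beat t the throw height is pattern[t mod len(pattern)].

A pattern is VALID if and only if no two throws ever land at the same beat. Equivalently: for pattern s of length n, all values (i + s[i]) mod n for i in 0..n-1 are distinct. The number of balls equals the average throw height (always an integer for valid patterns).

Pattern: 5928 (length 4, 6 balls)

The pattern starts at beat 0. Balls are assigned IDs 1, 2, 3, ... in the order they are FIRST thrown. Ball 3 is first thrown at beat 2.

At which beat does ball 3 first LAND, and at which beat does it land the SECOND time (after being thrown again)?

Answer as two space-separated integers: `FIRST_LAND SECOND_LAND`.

Answer: 4 9

Derivation:
Beat 0 (L): throw ball1 h=5 -> lands@5:R; in-air after throw: [b1@5:R]
Beat 1 (R): throw ball2 h=9 -> lands@10:L; in-air after throw: [b1@5:R b2@10:L]
Beat 2 (L): throw ball3 h=2 -> lands@4:L; in-air after throw: [b3@4:L b1@5:R b2@10:L]
Beat 3 (R): throw ball4 h=8 -> lands@11:R; in-air after throw: [b3@4:L b1@5:R b2@10:L b4@11:R]
Beat 4 (L): throw ball3 h=5 -> lands@9:R; in-air after throw: [b1@5:R b3@9:R b2@10:L b4@11:R]
Beat 5 (R): throw ball1 h=9 -> lands@14:L; in-air after throw: [b3@9:R b2@10:L b4@11:R b1@14:L]
Beat 6 (L): throw ball5 h=2 -> lands@8:L; in-air after throw: [b5@8:L b3@9:R b2@10:L b4@11:R b1@14:L]
Beat 7 (R): throw ball6 h=8 -> lands@15:R; in-air after throw: [b5@8:L b3@9:R b2@10:L b4@11:R b1@14:L b6@15:R]
Beat 8 (L): throw ball5 h=5 -> lands@13:R; in-air after throw: [b3@9:R b2@10:L b4@11:R b5@13:R b1@14:L b6@15:R]
Beat 9 (R): throw ball3 h=9 -> lands@18:L; in-air after throw: [b2@10:L b4@11:R b5@13:R b1@14:L b6@15:R b3@18:L]
Ball 3: thrown@2 h=2 -> first land @4; rethrown@4 h=5 -> second land @9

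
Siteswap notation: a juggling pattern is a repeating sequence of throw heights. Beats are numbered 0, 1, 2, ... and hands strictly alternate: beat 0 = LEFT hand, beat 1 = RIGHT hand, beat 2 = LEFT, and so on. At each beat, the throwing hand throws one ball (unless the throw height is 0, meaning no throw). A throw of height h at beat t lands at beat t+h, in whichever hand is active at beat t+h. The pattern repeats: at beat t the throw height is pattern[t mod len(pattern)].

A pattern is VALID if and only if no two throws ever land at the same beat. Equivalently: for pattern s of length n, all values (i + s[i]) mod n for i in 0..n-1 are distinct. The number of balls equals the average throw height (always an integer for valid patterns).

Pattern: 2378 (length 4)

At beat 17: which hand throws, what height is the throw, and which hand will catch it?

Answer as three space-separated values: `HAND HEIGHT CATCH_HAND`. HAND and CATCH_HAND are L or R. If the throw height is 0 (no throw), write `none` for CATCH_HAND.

Answer: R 3 L

Derivation:
Beat 17: 17 mod 2 = 1, so hand = R
Throw height = pattern[17 mod 4] = pattern[1] = 3
Lands at beat 17+3=20, 20 mod 2 = 0, so catch hand = L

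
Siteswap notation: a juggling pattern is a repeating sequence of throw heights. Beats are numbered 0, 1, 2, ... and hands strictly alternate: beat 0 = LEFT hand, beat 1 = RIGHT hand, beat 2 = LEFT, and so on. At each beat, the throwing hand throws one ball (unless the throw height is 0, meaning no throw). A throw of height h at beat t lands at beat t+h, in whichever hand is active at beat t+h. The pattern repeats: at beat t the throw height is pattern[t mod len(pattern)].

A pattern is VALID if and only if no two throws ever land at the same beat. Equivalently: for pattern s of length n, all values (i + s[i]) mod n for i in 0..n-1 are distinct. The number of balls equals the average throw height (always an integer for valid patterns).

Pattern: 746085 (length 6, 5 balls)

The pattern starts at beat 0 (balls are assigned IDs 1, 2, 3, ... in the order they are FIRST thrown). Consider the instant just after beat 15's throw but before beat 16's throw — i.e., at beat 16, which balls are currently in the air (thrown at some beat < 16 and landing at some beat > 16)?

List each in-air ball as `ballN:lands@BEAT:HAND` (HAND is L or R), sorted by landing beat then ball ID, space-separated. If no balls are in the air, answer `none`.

Beat 0 (L): throw ball1 h=7 -> lands@7:R; in-air after throw: [b1@7:R]
Beat 1 (R): throw ball2 h=4 -> lands@5:R; in-air after throw: [b2@5:R b1@7:R]
Beat 2 (L): throw ball3 h=6 -> lands@8:L; in-air after throw: [b2@5:R b1@7:R b3@8:L]
Beat 4 (L): throw ball4 h=8 -> lands@12:L; in-air after throw: [b2@5:R b1@7:R b3@8:L b4@12:L]
Beat 5 (R): throw ball2 h=5 -> lands@10:L; in-air after throw: [b1@7:R b3@8:L b2@10:L b4@12:L]
Beat 6 (L): throw ball5 h=7 -> lands@13:R; in-air after throw: [b1@7:R b3@8:L b2@10:L b4@12:L b5@13:R]
Beat 7 (R): throw ball1 h=4 -> lands@11:R; in-air after throw: [b3@8:L b2@10:L b1@11:R b4@12:L b5@13:R]
Beat 8 (L): throw ball3 h=6 -> lands@14:L; in-air after throw: [b2@10:L b1@11:R b4@12:L b5@13:R b3@14:L]
Beat 10 (L): throw ball2 h=8 -> lands@18:L; in-air after throw: [b1@11:R b4@12:L b5@13:R b3@14:L b2@18:L]
Beat 11 (R): throw ball1 h=5 -> lands@16:L; in-air after throw: [b4@12:L b5@13:R b3@14:L b1@16:L b2@18:L]
Beat 12 (L): throw ball4 h=7 -> lands@19:R; in-air after throw: [b5@13:R b3@14:L b1@16:L b2@18:L b4@19:R]
Beat 13 (R): throw ball5 h=4 -> lands@17:R; in-air after throw: [b3@14:L b1@16:L b5@17:R b2@18:L b4@19:R]
Beat 14 (L): throw ball3 h=6 -> lands@20:L; in-air after throw: [b1@16:L b5@17:R b2@18:L b4@19:R b3@20:L]
Beat 16 (L): throw ball1 h=8 -> lands@24:L; in-air after throw: [b5@17:R b2@18:L b4@19:R b3@20:L b1@24:L]

Answer: ball5:lands@17:R ball2:lands@18:L ball4:lands@19:R ball3:lands@20:L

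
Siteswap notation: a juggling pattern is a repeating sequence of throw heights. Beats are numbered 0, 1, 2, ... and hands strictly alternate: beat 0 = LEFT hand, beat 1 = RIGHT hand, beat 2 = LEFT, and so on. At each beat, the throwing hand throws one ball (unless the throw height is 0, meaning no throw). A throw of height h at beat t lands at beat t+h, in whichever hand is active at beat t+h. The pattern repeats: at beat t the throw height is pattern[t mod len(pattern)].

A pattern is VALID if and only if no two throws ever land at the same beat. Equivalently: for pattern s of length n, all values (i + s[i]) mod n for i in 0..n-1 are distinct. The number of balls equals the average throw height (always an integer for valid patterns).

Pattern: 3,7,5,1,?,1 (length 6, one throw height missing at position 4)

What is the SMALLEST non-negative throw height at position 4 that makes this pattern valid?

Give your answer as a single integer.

Answer: 1

Derivation:
i=0: (0 + 3) mod 6 = 3
i=1: (1 + 7) mod 6 = 2
i=2: (2 + 5) mod 6 = 1
i=3: (3 + 1) mod 6 = 4
i=4: s[i]=? (unknown)
i=5: (5 + 1) mod 6 = 0
Known residues: [0, 1, 2, 3, 4]; need a permutation of 0..5, so missing residue r = 5
Need (4 + s) mod 6 = 5; smallest s = (5 - 4) mod 6 = 1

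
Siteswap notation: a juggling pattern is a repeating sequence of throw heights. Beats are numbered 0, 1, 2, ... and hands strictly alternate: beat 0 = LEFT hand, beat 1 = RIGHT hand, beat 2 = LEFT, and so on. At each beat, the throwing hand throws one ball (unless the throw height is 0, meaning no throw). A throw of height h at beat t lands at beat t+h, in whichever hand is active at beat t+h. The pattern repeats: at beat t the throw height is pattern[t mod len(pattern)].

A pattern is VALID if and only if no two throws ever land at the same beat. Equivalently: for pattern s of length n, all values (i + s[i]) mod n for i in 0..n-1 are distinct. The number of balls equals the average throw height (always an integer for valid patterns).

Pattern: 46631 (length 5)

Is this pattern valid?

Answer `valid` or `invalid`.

Answer: valid

Derivation:
i=0: (i + s[i]) mod n = (0 + 4) mod 5 = 4
i=1: (i + s[i]) mod n = (1 + 6) mod 5 = 2
i=2: (i + s[i]) mod n = (2 + 6) mod 5 = 3
i=3: (i + s[i]) mod n = (3 + 3) mod 5 = 1
i=4: (i + s[i]) mod n = (4 + 1) mod 5 = 0
Residues: [4, 2, 3, 1, 0], distinct: True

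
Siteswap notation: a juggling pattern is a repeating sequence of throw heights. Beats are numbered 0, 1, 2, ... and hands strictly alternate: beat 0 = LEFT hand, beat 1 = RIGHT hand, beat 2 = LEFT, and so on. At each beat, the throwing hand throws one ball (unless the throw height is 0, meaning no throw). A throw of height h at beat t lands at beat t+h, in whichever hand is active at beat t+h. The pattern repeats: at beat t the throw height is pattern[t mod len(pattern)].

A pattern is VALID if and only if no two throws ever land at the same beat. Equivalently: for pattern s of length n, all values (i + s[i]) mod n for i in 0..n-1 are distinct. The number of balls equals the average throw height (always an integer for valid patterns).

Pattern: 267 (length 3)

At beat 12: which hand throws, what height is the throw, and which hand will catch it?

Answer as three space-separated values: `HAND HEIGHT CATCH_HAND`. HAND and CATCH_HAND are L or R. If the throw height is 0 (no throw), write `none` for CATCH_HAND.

Answer: L 2 L

Derivation:
Beat 12: 12 mod 2 = 0, so hand = L
Throw height = pattern[12 mod 3] = pattern[0] = 2
Lands at beat 12+2=14, 14 mod 2 = 0, so catch hand = L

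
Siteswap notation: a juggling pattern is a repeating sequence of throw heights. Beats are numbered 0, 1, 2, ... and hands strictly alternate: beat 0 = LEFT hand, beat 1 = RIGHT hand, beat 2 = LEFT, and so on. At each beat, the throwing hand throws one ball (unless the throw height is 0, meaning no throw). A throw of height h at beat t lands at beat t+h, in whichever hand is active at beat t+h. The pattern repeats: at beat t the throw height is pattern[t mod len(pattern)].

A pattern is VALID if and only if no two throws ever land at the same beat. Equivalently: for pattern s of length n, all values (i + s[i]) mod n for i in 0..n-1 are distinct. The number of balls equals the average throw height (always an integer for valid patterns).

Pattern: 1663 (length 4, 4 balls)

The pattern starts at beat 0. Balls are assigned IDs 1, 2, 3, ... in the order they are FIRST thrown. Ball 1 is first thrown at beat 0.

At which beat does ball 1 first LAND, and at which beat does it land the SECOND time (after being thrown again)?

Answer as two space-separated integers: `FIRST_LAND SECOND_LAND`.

Beat 0 (L): throw ball1 h=1 -> lands@1:R; in-air after throw: [b1@1:R]
Beat 1 (R): throw ball1 h=6 -> lands@7:R; in-air after throw: [b1@7:R]
Beat 2 (L): throw ball2 h=6 -> lands@8:L; in-air after throw: [b1@7:R b2@8:L]
Beat 3 (R): throw ball3 h=3 -> lands@6:L; in-air after throw: [b3@6:L b1@7:R b2@8:L]
Beat 4 (L): throw ball4 h=1 -> lands@5:R; in-air after throw: [b4@5:R b3@6:L b1@7:R b2@8:L]
Beat 5 (R): throw ball4 h=6 -> lands@11:R; in-air after throw: [b3@6:L b1@7:R b2@8:L b4@11:R]
Beat 6 (L): throw ball3 h=6 -> lands@12:L; in-air after throw: [b1@7:R b2@8:L b4@11:R b3@12:L]
Beat 7 (R): throw ball1 h=3 -> lands@10:L; in-air after throw: [b2@8:L b1@10:L b4@11:R b3@12:L]
Ball 1: thrown@0 h=1 -> first land @1; rethrown@1 h=6 -> second land @7

Answer: 1 7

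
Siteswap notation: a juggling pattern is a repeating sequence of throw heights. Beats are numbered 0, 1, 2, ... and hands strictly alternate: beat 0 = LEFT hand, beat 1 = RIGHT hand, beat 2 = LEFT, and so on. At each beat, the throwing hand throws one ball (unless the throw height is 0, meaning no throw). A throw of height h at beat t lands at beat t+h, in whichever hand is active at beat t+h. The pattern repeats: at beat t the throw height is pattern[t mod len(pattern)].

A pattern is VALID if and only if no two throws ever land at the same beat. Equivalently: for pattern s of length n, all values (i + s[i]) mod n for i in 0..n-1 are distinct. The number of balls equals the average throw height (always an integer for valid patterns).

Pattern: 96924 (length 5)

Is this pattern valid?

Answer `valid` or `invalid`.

Answer: valid

Derivation:
i=0: (i + s[i]) mod n = (0 + 9) mod 5 = 4
i=1: (i + s[i]) mod n = (1 + 6) mod 5 = 2
i=2: (i + s[i]) mod n = (2 + 9) mod 5 = 1
i=3: (i + s[i]) mod n = (3 + 2) mod 5 = 0
i=4: (i + s[i]) mod n = (4 + 4) mod 5 = 3
Residues: [4, 2, 1, 0, 3], distinct: True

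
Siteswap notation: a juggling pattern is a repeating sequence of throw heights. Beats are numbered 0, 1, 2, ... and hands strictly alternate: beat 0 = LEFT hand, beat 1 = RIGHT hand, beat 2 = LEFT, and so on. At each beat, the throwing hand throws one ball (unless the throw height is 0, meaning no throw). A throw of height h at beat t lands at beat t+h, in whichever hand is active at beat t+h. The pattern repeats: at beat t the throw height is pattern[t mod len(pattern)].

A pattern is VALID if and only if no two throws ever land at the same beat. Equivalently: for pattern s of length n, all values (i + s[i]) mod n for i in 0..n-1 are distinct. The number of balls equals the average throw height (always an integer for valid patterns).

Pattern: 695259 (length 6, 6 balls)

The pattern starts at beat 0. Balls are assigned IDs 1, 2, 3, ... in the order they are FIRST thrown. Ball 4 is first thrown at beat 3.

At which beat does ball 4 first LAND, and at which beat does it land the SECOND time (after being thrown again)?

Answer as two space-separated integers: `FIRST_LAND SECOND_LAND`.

Beat 0 (L): throw ball1 h=6 -> lands@6:L; in-air after throw: [b1@6:L]
Beat 1 (R): throw ball2 h=9 -> lands@10:L; in-air after throw: [b1@6:L b2@10:L]
Beat 2 (L): throw ball3 h=5 -> lands@7:R; in-air after throw: [b1@6:L b3@7:R b2@10:L]
Beat 3 (R): throw ball4 h=2 -> lands@5:R; in-air after throw: [b4@5:R b1@6:L b3@7:R b2@10:L]
Beat 4 (L): throw ball5 h=5 -> lands@9:R; in-air after throw: [b4@5:R b1@6:L b3@7:R b5@9:R b2@10:L]
Beat 5 (R): throw ball4 h=9 -> lands@14:L; in-air after throw: [b1@6:L b3@7:R b5@9:R b2@10:L b4@14:L]
Beat 6 (L): throw ball1 h=6 -> lands@12:L; in-air after throw: [b3@7:R b5@9:R b2@10:L b1@12:L b4@14:L]
Beat 7 (R): throw ball3 h=9 -> lands@16:L; in-air after throw: [b5@9:R b2@10:L b1@12:L b4@14:L b3@16:L]
Beat 8 (L): throw ball6 h=5 -> lands@13:R; in-air after throw: [b5@9:R b2@10:L b1@12:L b6@13:R b4@14:L b3@16:L]
Beat 9 (R): throw ball5 h=2 -> lands@11:R; in-air after throw: [b2@10:L b5@11:R b1@12:L b6@13:R b4@14:L b3@16:L]
Beat 10 (L): throw ball2 h=5 -> lands@15:R; in-air after throw: [b5@11:R b1@12:L b6@13:R b4@14:L b2@15:R b3@16:L]
Beat 11 (R): throw ball5 h=9 -> lands@20:L; in-air after throw: [b1@12:L b6@13:R b4@14:L b2@15:R b3@16:L b5@20:L]
Beat 12 (L): throw ball1 h=6 -> lands@18:L; in-air after throw: [b6@13:R b4@14:L b2@15:R b3@16:L b1@18:L b5@20:L]
Beat 13 (R): throw ball6 h=9 -> lands@22:L; in-air after throw: [b4@14:L b2@15:R b3@16:L b1@18:L b5@20:L b6@22:L]
Ball 4: thrown@3 h=2 -> first land @5; rethrown@5 h=9 -> second land @14

Answer: 5 14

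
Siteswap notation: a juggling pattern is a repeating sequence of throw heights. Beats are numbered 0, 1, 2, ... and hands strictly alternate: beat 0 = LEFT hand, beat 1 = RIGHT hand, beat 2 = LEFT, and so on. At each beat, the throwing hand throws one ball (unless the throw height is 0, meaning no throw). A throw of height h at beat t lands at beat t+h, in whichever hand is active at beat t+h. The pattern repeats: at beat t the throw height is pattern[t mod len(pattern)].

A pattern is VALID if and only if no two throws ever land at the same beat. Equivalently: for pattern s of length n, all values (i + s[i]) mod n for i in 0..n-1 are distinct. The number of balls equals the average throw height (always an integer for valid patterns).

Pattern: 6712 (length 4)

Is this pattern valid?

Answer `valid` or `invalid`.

Answer: valid

Derivation:
i=0: (i + s[i]) mod n = (0 + 6) mod 4 = 2
i=1: (i + s[i]) mod n = (1 + 7) mod 4 = 0
i=2: (i + s[i]) mod n = (2 + 1) mod 4 = 3
i=3: (i + s[i]) mod n = (3 + 2) mod 4 = 1
Residues: [2, 0, 3, 1], distinct: True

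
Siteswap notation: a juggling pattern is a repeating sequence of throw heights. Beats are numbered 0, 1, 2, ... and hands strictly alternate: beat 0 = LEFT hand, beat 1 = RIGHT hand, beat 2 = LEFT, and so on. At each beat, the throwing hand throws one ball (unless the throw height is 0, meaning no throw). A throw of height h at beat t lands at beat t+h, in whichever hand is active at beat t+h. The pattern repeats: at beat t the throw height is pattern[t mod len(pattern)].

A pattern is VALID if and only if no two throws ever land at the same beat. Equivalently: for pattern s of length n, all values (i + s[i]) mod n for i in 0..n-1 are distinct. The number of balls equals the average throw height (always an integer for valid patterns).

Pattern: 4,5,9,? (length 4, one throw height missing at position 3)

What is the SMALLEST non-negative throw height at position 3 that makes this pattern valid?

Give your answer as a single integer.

Answer: 2

Derivation:
i=0: (0 + 4) mod 4 = 0
i=1: (1 + 5) mod 4 = 2
i=2: (2 + 9) mod 4 = 3
i=3: s[i]=? (unknown)
Known residues: [0, 2, 3]; need a permutation of 0..3, so missing residue r = 1
Need (3 + s) mod 4 = 1; smallest s = (1 - 3) mod 4 = 2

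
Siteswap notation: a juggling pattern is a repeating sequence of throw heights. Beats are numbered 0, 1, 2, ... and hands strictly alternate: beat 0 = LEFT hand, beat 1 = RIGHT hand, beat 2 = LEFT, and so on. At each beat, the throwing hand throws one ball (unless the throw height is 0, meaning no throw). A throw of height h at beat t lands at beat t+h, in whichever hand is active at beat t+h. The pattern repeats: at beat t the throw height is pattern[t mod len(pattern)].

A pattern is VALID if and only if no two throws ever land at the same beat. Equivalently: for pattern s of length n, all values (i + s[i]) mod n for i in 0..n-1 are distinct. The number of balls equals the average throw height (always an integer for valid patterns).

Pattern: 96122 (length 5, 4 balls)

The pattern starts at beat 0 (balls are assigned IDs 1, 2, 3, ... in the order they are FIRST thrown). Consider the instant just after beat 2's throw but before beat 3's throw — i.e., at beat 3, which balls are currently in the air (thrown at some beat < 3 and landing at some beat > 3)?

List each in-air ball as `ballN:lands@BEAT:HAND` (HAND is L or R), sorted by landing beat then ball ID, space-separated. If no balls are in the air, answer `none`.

Beat 0 (L): throw ball1 h=9 -> lands@9:R; in-air after throw: [b1@9:R]
Beat 1 (R): throw ball2 h=6 -> lands@7:R; in-air after throw: [b2@7:R b1@9:R]
Beat 2 (L): throw ball3 h=1 -> lands@3:R; in-air after throw: [b3@3:R b2@7:R b1@9:R]
Beat 3 (R): throw ball3 h=2 -> lands@5:R; in-air after throw: [b3@5:R b2@7:R b1@9:R]

Answer: ball2:lands@7:R ball1:lands@9:R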